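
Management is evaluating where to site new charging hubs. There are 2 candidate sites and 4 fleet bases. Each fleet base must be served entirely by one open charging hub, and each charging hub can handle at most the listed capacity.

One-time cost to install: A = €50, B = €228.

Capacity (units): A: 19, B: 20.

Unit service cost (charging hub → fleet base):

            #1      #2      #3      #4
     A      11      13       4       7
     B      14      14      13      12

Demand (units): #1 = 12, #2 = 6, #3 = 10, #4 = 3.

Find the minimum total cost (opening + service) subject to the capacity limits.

Open {A, B}: #1→B 14·12=168, #2→A 13·6=78, #3→A 4·10=40, #4→A 7·3=21.
Loads: A carries 19/19, B carries 12/20. Service 307; fixed 278; total 585.
Next best feasible plan costs 591.

Minimum total cost: 585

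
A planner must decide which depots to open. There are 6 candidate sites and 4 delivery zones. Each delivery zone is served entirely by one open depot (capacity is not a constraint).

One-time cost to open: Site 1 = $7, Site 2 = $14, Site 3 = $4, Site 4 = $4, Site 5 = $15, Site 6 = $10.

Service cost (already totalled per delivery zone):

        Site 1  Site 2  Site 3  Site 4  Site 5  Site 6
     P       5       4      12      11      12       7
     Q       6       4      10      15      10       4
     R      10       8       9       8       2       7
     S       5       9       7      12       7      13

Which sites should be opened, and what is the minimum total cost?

Open Site 1 only; minimum total cost 33.

For any fixed open set, each delivery zone goes to its cheapest open site; total = fixed + service.
{Site 1}: P→Site 1 5, Q→Site 1 6, R→Site 1 10, S→Site 1 5. Service 26; fixed 7; total 33.
{Site 1, Site 4}: service 24 + fixed 11 = 35
{Site 1, Site 3}: P→Site 1 5, Q→Site 1 6, R→Site 3 9, S→Site 1 5. Service 25; fixed 11; total 36.
{Site 1, Site 2, Site 3, Site 4, Site 5, Site 6}: service 15 + fixed 54 = 69
No other subset beats 33.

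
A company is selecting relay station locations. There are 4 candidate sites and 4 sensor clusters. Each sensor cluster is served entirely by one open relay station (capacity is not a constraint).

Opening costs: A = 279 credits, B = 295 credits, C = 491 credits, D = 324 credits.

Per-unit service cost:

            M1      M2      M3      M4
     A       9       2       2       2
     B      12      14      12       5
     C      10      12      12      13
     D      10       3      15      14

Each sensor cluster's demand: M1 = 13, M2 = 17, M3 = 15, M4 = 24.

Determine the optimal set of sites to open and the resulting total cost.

Open A only; minimum total cost 508.

For any fixed open set, each sensor cluster goes to its cheapest open site; total = fixed + service.
{A}: M1→A 9·13=117, M2→A 2·17=34, M3→A 2·15=30, M4→A 2·24=48. Service 229; fixed 279; total 508.
{A, B}: service 229 + fixed 574 = 803
{A, D}: service 229 + fixed 603 = 832
{A, B, C, D}: M1→A 9·13=117, M2→A 2·17=34, M3→A 2·15=30, M4→A 2·24=48. Service 229; fixed 1389; total 1618.
No other subset beats 508.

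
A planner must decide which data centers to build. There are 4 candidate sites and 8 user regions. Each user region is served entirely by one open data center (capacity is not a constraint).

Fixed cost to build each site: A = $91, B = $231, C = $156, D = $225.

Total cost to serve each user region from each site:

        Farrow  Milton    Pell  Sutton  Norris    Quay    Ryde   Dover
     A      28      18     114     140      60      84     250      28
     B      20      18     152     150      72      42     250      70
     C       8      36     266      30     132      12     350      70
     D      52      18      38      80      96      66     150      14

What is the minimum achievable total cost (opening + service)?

For any fixed open set, each user region goes to its cheapest open site; total = fixed + service.
{D}: Farrow→D 52, Milton→D 18, Pell→D 38, Sutton→D 80, Norris→D 96, Quay→D 66, Ryde→D 150, Dover→D 14. Service 514; fixed 225; total 739.
{C, D}: Farrow→C 8, Milton→D 18, Pell→D 38, Sutton→C 30, Norris→D 96, Quay→C 12, Ryde→D 150, Dover→D 14. Service 366; fixed 381; total 747.
{A, C}: Farrow→C 8, Milton→A 18, Pell→A 114, Sutton→C 30, Norris→A 60, Quay→C 12, Ryde→A 250, Dover→A 28. Service 520; fixed 247; total 767.
{A, B, C, D}: service 330 + fixed 703 = 1033
(All 15 nonempty subsets were checked; D only is lowest.)

Minimum total cost: 739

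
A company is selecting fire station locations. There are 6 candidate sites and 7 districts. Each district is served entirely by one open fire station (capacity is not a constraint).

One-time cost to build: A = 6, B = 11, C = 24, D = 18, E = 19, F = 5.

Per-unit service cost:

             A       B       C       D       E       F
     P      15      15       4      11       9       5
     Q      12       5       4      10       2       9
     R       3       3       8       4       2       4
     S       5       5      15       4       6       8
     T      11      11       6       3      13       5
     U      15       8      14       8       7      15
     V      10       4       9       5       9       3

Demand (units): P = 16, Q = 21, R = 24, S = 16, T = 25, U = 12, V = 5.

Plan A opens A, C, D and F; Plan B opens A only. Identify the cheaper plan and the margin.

Plan A is cheaper by 632.

Plan A: {A, C, D, F}: P→C 4·16=64, Q→C 4·21=84, R→A 3·24=72, S→D 4·16=64, T→D 3·25=75, U→D 8·12=96, V→F 3·5=15. Service 470; fixed 53; total 523.
Plan B: {A}: P→A 15·16=240, Q→A 12·21=252, R→A 3·24=72, S→A 5·16=80, T→A 11·25=275, U→A 15·12=180, V→A 10·5=50. Service 1149; fixed 6; total 1155.
Difference: |523 − 1155| = 632.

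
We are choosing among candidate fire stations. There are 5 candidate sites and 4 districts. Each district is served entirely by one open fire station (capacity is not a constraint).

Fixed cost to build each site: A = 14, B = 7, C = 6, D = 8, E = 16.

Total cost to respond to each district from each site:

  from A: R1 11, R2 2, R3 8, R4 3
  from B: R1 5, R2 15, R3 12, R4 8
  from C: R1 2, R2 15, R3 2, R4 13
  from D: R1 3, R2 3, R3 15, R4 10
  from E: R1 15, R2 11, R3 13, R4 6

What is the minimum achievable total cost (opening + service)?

Minimum total cost: 29

For any fixed open set, each district goes to its cheapest open site; total = fixed + service.
{A, C}: R1→C 2, R2→A 2, R3→C 2, R4→A 3. Service 9; fixed 20; total 29.
{C, D}: R1→C 2, R2→D 3, R3→C 2, R4→D 10. Service 17; fixed 14; total 31.
{A, B, C}: service 9 + fixed 27 = 36
{A, B, C, D, E}: R1→C 2, R2→A 2, R3→C 2, R4→A 3. Service 9; fixed 51; total 60.
No other subset beats 29.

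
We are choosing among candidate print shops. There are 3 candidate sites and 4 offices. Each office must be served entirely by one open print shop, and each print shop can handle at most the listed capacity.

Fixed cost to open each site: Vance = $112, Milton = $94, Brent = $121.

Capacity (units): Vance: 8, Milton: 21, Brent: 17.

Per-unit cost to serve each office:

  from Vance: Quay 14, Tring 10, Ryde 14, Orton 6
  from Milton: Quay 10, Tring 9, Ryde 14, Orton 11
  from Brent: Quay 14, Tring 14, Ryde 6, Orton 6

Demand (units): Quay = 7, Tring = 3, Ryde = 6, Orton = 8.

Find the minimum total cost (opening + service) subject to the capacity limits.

Minimum total cost: 396

Open {Milton, Brent}: Quay→Milton 10·7=70, Tring→Milton 9·3=27, Ryde→Brent 6·6=36, Orton→Brent 6·8=48.
Loads: Milton carries 10/21, Brent carries 14/17. Service 181; fixed 215; total 396.
Next best feasible plan costs 411.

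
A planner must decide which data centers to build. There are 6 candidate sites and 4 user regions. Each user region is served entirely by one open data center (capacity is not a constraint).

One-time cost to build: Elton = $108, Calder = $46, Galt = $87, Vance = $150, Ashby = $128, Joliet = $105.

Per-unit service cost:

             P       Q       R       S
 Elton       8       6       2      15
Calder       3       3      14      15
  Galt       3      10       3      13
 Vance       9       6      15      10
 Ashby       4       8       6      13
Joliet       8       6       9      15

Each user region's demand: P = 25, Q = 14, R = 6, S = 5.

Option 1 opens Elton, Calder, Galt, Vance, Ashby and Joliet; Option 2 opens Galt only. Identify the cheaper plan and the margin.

Option 2 is cheaper by 418.

Option 1: {Elton, Calder, Galt, Vance, Ashby, Joliet}: P→Calder 3·25=75, Q→Calder 3·14=42, R→Elton 2·6=12, S→Vance 10·5=50. Service 179; fixed 624; total 803.
Option 2: {Galt}: P→Galt 3·25=75, Q→Galt 10·14=140, R→Galt 3·6=18, S→Galt 13·5=65. Service 298; fixed 87; total 385.
Difference: |803 − 385| = 418.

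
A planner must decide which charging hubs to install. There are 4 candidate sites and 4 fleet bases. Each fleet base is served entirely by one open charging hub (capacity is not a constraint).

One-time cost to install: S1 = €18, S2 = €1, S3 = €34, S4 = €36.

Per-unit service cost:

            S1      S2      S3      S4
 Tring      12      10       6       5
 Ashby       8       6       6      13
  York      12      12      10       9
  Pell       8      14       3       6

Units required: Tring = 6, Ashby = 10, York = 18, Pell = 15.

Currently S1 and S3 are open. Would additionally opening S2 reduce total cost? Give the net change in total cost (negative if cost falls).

Current service cost with {S1, S3}: 321.
Adding S2: each fleet base re-picks its cheapest; new service cost 321, saving 0.
Extra fixed cost: 1. Net change = 1 − 0 = 1.
(Totals: 373 → 374.)

No — net change +1 (cost rises by 1).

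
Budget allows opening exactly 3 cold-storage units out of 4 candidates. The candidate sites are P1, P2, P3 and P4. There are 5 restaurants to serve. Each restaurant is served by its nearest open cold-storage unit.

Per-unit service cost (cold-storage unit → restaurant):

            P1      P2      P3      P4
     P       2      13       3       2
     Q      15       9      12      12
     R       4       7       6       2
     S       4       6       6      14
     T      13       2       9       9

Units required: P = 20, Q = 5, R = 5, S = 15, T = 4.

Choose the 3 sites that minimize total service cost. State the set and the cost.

Choose P1, P2 and P4; total service cost 163.

With exactly 3 open, each restaurant uses its cheapest among the chosen.
{P1, P2, P4}: P→P1 2·20=40, Q→P2 9·5=45, R→P4 2·5=10, S→P1 4·15=60, T→P2 2·4=8. Service cost 163.
{P1, P2, P3}: service cost 173
{P2, P3, P4}: service cost 193
Among all 4 size-3 choices, {P1, P2, P4} is lowest.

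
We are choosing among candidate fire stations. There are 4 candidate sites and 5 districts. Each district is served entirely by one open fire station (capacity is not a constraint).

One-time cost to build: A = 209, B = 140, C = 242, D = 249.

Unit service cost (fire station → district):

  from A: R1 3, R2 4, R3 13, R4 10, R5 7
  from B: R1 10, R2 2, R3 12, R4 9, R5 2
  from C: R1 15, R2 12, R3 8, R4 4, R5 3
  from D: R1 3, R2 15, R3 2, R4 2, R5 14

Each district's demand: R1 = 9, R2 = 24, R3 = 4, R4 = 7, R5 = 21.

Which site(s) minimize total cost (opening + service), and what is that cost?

For any fixed open set, each district goes to its cheapest open site; total = fixed + service.
{B}: R1→B 10·9=90, R2→B 2·24=48, R3→B 12·4=48, R4→B 9·7=63, R5→B 2·21=42. Service 291; fixed 140; total 431.
{B, D}: service 139 + fixed 389 = 528
{A, B}: service 228 + fixed 349 = 577
{A, B, C, D}: service 139 + fixed 840 = 979
(All 15 nonempty subsets were checked; B only is lowest.)

Open B only; minimum total cost 431.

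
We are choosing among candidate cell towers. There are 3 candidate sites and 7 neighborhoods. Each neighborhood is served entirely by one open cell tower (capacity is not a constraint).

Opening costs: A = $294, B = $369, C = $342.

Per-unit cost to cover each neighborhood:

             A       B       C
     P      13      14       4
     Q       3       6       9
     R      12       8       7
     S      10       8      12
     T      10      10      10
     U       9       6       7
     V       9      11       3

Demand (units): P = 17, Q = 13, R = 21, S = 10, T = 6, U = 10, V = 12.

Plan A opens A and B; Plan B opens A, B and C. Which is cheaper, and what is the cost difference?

Plan A: {A, B}: P→A 13·17=221, Q→A 3·13=39, R→B 8·21=168, S→B 8·10=80, T→A 10·6=60, U→B 6·10=60, V→A 9·12=108. Service 736; fixed 663; total 1399.
Plan B: {A, B, C}: P→C 4·17=68, Q→A 3·13=39, R→C 7·21=147, S→B 8·10=80, T→A 10·6=60, U→B 6·10=60, V→C 3·12=36. Service 490; fixed 1005; total 1495.
Difference: |1399 − 1495| = 96.

Plan A is cheaper by 96.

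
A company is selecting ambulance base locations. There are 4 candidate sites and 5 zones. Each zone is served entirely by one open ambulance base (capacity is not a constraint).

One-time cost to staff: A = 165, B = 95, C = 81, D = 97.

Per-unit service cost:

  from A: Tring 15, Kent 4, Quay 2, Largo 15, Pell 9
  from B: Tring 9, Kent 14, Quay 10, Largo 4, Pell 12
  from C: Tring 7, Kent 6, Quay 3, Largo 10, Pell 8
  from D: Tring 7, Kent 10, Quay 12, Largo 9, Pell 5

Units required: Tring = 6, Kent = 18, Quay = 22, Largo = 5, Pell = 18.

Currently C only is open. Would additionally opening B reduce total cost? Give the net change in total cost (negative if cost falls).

Current service cost with {C}: 410.
Adding B: each zone re-picks its cheapest; new service cost 380, saving 30.
Extra fixed cost: 95. Net change = 95 − 30 = 65.
(Totals: 491 → 556.)

No — net change +65 (cost rises by 65).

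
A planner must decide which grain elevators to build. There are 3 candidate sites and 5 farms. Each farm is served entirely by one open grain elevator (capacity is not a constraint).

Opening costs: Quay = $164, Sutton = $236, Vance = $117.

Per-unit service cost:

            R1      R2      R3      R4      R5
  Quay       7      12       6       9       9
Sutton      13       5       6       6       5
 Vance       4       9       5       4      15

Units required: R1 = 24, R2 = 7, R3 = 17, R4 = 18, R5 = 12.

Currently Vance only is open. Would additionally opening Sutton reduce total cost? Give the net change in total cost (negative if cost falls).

Current service cost with {Vance}: 496.
Adding Sutton: each farm re-picks its cheapest; new service cost 348, saving 148.
Extra fixed cost: 236. Net change = 236 − 148 = 88.
(Totals: 613 → 701.)

No — net change +88 (cost rises by 88).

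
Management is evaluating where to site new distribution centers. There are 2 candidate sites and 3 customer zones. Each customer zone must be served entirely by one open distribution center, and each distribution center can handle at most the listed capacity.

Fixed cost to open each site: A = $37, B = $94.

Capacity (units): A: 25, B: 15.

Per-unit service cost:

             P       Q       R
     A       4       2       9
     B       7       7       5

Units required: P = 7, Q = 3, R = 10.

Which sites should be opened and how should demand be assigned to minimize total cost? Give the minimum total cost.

Minimum total cost: 161

Open {A}: P→A 4·7=28, Q→A 2·3=6, R→A 9·10=90.
Loads: A carries 20/25. Service 124; fixed 37; total 161.
Next best feasible plan costs 215.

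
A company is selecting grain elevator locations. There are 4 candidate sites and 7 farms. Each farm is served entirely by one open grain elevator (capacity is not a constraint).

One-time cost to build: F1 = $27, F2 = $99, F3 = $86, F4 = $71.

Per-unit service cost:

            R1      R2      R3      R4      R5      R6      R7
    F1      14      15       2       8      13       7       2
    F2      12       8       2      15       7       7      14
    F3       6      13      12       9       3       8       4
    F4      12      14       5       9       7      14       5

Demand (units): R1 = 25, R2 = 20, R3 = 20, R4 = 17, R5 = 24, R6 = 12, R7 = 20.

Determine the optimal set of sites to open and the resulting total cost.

For any fixed open set, each farm goes to its cheapest open site; total = fixed + service.
{F1, F2, F3}: R1→F3 6·25=150, R2→F2 8·20=160, R3→F1 2·20=40, R4→F1 8·17=136, R5→F3 3·24=72, R6→F1 7·12=84, R7→F1 2·20=40. Service 682; fixed 212; total 894.
{F1, F3}: service 782 + fixed 113 = 895
{F2, F3}: service 739 + fixed 185 = 924
{F1, F2, F3, F4}: service 682 + fixed 283 = 965
No other subset beats 894.

Open F1, F2 and F3; minimum total cost 894.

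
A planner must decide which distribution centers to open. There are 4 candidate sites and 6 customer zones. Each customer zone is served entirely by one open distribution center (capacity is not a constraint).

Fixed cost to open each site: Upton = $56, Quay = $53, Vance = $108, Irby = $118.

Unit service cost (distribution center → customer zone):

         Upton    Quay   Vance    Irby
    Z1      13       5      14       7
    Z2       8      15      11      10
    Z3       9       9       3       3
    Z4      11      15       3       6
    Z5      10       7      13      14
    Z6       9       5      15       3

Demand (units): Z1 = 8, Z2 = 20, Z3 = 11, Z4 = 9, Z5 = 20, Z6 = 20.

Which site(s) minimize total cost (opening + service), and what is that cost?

For any fixed open set, each customer zone goes to its cheapest open site; total = fixed + service.
{Quay, Irby}: Z1→Quay 5·8=40, Z2→Irby 10·20=200, Z3→Irby 3·11=33, Z4→Irby 6·9=54, Z5→Quay 7·20=140, Z6→Irby 3·20=60. Service 527; fixed 171; total 698.
{Upton, Quay, Irby}: service 487 + fixed 227 = 714
{Upton, Quay, Vance}: service 500 + fixed 217 = 717
{Upton, Quay, Vance, Irby}: service 460 + fixed 335 = 795
No other subset beats 698.

Open Quay and Irby; minimum total cost 698.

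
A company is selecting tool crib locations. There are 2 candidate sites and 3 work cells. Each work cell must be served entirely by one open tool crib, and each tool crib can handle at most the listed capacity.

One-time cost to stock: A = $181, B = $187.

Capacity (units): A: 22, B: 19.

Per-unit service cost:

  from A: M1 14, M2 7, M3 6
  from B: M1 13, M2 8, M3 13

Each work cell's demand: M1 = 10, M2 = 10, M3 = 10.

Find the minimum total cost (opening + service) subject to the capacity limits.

Open {A, B}: M1→B 13·10=130, M2→A 7·10=70, M3→A 6·10=60.
Loads: A carries 20/22, B carries 10/19. Service 260; fixed 368; total 628.
Next best feasible plan costs 648.

Minimum total cost: 628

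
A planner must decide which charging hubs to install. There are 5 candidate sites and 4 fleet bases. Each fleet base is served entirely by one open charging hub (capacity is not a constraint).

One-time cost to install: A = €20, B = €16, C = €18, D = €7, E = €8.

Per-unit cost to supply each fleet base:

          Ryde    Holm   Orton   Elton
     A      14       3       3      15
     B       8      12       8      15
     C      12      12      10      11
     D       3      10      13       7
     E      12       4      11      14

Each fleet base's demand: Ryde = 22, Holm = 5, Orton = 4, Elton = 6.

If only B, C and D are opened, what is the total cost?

Each fleet base is assigned to its cheapest site among the open ones.
{B, C, D}: Ryde→D 3·22=66, Holm→D 10·5=50, Orton→B 8·4=32, Elton→D 7·6=42. Service 190; fixed 41; total 231.

Total cost: 231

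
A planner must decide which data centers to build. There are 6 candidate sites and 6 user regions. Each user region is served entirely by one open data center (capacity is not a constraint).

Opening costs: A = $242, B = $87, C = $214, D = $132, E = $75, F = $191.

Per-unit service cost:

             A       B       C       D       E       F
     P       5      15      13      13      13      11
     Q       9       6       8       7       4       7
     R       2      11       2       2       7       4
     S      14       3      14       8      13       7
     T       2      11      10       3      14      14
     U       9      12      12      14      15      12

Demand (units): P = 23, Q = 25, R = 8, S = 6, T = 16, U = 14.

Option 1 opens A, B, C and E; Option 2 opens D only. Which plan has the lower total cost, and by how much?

Option 1: {A, B, C, E}: P→A 5·23=115, Q→E 4·25=100, R→A 2·8=16, S→B 3·6=18, T→A 2·16=32, U→A 9·14=126. Service 407; fixed 618; total 1025.
Option 2: {D}: P→D 13·23=299, Q→D 7·25=175, R→D 2·8=16, S→D 8·6=48, T→D 3·16=48, U→D 14·14=196. Service 782; fixed 132; total 914.
Difference: |1025 − 914| = 111.

Option 2 is cheaper by 111.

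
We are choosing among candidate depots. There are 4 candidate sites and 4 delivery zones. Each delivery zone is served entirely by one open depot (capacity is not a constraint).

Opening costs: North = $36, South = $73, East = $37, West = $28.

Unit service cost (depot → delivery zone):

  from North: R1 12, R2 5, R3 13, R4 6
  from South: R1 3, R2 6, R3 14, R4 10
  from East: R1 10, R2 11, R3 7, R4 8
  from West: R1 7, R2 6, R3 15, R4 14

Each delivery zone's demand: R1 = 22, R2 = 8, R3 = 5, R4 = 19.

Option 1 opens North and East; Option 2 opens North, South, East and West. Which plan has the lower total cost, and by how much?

Option 1: {North, East}: R1→East 10·22=220, R2→North 5·8=40, R3→East 7·5=35, R4→North 6·19=114. Service 409; fixed 73; total 482.
Option 2: {North, South, East, West}: R1→South 3·22=66, R2→North 5·8=40, R3→East 7·5=35, R4→North 6·19=114. Service 255; fixed 174; total 429.
Difference: |482 − 429| = 53.

Option 2 is cheaper by 53.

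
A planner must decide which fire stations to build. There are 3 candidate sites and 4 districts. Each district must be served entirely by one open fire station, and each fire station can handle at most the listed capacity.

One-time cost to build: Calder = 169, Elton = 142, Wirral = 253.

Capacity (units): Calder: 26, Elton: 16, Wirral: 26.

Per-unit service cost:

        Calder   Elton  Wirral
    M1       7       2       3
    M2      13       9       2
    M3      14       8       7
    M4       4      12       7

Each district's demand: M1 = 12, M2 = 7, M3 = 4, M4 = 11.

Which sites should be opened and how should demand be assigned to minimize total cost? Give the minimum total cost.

Open {Calder, Elton}: M1→Elton 2·12=24, M2→Calder 13·7=91, M3→Elton 8·4=32, M4→Calder 4·11=44.
Loads: Calder carries 18/26, Elton carries 16/16. Service 191; fixed 311; total 502.
Next best feasible plan costs 526.

Minimum total cost: 502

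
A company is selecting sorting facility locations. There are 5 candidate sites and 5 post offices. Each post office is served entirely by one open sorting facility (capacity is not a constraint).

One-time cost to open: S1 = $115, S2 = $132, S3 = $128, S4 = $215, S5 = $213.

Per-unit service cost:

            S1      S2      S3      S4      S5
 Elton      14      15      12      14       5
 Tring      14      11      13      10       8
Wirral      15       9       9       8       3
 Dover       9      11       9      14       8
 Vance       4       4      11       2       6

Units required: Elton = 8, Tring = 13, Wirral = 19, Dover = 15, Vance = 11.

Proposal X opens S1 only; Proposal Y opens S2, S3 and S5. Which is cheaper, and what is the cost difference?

Proposal X: {S1}: Elton→S1 14·8=112, Tring→S1 14·13=182, Wirral→S1 15·19=285, Dover→S1 9·15=135, Vance→S1 4·11=44. Service 758; fixed 115; total 873.
Proposal Y: {S2, S3, S5}: Elton→S5 5·8=40, Tring→S5 8·13=104, Wirral→S5 3·19=57, Dover→S5 8·15=120, Vance→S2 4·11=44. Service 365; fixed 473; total 838.
Difference: |873 − 838| = 35.

Proposal Y is cheaper by 35.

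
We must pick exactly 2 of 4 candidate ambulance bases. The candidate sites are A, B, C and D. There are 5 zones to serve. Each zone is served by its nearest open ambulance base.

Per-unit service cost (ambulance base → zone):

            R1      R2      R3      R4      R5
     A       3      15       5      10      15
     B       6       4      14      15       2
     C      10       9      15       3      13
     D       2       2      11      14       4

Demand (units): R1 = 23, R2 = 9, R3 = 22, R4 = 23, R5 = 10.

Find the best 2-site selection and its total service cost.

With exactly 2 open, each zone uses its cheapest among the chosen.
{C, D}: R1→D 2·23=46, R2→D 2·9=18, R3→D 11·22=242, R4→C 3·23=69, R5→D 4·10=40. Service cost 415.
{A, D}: service cost 444
{A, C}: service cost 459
Among all 6 size-2 choices, {C, D} is lowest.

Choose C and D; total service cost 415.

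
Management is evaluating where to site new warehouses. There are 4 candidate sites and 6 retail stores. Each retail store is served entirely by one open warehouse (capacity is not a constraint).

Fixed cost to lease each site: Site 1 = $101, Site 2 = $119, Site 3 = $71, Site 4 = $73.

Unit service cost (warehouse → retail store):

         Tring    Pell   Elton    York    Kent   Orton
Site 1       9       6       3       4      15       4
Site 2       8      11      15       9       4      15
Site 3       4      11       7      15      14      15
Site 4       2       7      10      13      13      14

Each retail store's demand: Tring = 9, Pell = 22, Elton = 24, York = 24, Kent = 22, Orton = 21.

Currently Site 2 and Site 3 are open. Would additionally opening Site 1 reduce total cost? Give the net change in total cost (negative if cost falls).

Yes — net change −456 (cost falls by 456).

Current service cost with {Site 2, Site 3}: 1065.
Adding Site 1: each retail store re-picks its cheapest; new service cost 508, saving 557.
Extra fixed cost: 101. Net change = 101 − 557 = -456.
(Totals: 1255 → 799.)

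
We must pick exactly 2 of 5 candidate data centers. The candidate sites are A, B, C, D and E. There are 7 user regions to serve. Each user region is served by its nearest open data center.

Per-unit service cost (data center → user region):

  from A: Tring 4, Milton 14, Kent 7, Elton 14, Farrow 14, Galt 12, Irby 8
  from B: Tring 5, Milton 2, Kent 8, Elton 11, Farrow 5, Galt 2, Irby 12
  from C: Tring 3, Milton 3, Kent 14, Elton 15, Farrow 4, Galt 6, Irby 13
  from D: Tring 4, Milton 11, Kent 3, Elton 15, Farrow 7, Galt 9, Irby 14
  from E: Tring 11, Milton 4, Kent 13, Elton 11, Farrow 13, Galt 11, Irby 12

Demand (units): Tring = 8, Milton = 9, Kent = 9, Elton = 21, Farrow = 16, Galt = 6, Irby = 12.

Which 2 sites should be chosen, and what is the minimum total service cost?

With exactly 2 open, each user region uses its cheapest among the chosen.
{A, B}: Tring→A 4·8=32, Milton→B 2·9=18, Kent→A 7·9=63, Elton→B 11·21=231, Farrow→B 5·16=80, Galt→B 2·6=12, Irby→A 8·12=96. Service cost 532.
{B, D}: service cost 544
{B, C}: service cost 565
Among all 10 size-2 choices, {A, B} is lowest.

Choose A and B; total service cost 532.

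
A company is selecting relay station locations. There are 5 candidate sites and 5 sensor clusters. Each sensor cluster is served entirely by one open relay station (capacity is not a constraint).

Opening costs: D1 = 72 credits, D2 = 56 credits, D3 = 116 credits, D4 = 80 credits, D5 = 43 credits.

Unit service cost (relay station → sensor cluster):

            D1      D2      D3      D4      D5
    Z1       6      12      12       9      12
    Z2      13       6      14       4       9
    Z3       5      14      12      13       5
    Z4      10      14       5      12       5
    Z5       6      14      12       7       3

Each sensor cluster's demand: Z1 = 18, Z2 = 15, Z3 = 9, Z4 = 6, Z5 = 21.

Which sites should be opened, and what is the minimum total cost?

For any fixed open set, each sensor cluster goes to its cheapest open site; total = fixed + service.
{D4, D5}: Z1→D4 9·18=162, Z2→D4 4·15=60, Z3→D5 5·9=45, Z4→D5 5·6=30, Z5→D5 3·21=63. Service 360; fixed 123; total 483.
{D1, D5}: service 381 + fixed 115 = 496
{D1, D4, D5}: Z1→D1 6·18=108, Z2→D4 4·15=60, Z3→D1 5·9=45, Z4→D5 5·6=30, Z5→D5 3·21=63. Service 306; fixed 195; total 501.
{D1, D2, D3, D4, D5}: service 306 + fixed 367 = 673
No other subset beats 483.

Open D4 and D5; minimum total cost 483.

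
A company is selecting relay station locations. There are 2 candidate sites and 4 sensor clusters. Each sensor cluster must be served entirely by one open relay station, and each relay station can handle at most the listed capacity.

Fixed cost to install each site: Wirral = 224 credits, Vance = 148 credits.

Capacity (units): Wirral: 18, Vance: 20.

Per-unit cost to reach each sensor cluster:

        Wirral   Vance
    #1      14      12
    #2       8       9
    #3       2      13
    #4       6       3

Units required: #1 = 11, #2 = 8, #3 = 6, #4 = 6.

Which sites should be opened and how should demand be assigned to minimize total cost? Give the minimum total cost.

Minimum total cost: 598

Open {Wirral, Vance}: #1→Vance 12·11=132, #2→Wirral 8·8=64, #3→Wirral 2·6=12, #4→Vance 3·6=18.
Loads: Wirral carries 14/18, Vance carries 17/20. Service 226; fixed 372; total 598.
Next best feasible plan costs 624.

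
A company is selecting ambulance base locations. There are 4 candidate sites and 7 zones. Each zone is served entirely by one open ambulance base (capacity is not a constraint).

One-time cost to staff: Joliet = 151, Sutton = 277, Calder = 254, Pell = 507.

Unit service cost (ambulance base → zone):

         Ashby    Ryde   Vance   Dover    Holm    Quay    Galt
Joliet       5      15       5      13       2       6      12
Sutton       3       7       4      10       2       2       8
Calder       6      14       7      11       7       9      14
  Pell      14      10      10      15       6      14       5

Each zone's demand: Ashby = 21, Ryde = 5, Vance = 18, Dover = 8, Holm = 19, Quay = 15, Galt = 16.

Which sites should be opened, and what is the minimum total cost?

For any fixed open set, each zone goes to its cheapest open site; total = fixed + service.
{Sutton}: Ashby→Sutton 3·21=63, Ryde→Sutton 7·5=35, Vance→Sutton 4·18=72, Dover→Sutton 10·8=80, Holm→Sutton 2·19=38, Quay→Sutton 2·15=30, Galt→Sutton 8·16=128. Service 446; fixed 277; total 723.
{Joliet}: service 694 + fixed 151 = 845
{Joliet, Sutton}: service 446 + fixed 428 = 874
{Joliet, Sutton, Calder, Pell}: service 398 + fixed 1189 = 1587
No other subset beats 723.

Open Sutton only; minimum total cost 723.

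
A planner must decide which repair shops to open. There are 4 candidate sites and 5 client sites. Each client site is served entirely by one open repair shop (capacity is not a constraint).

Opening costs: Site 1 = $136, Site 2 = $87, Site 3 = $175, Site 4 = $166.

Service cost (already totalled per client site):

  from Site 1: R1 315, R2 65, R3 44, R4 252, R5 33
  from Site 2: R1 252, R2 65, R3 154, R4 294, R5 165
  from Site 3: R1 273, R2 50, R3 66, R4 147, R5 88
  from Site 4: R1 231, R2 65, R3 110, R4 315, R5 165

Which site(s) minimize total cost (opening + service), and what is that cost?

Open Site 3 only; minimum total cost 799.

For any fixed open set, each client site goes to its cheapest open site; total = fixed + service.
{Site 3}: R1→Site 3 273, R2→Site 3 50, R3→Site 3 66, R4→Site 3 147, R5→Site 3 88. Service 624; fixed 175; total 799.
{Site 1}: service 709 + fixed 136 = 845
{Site 1, Site 3}: service 547 + fixed 311 = 858
{Site 1, Site 2, Site 3, Site 4}: service 505 + fixed 564 = 1069
No other subset beats 799.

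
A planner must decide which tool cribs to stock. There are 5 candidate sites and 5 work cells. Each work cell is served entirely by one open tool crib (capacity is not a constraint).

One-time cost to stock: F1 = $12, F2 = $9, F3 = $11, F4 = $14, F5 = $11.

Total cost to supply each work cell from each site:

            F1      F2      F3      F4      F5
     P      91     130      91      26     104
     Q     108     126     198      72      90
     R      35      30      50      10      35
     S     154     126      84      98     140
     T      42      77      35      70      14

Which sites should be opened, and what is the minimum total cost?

For any fixed open set, each work cell goes to its cheapest open site; total = fixed + service.
{F3, F4, F5}: P→F4 26, Q→F4 72, R→F4 10, S→F3 84, T→F5 14. Service 206; fixed 36; total 242.
{F4, F5}: service 220 + fixed 25 = 245
{F2, F3, F4, F5}: service 206 + fixed 45 = 251
{F1, F2, F3, F4, F5}: service 206 + fixed 57 = 263
No other subset beats 242.

Open F3, F4 and F5; minimum total cost 242.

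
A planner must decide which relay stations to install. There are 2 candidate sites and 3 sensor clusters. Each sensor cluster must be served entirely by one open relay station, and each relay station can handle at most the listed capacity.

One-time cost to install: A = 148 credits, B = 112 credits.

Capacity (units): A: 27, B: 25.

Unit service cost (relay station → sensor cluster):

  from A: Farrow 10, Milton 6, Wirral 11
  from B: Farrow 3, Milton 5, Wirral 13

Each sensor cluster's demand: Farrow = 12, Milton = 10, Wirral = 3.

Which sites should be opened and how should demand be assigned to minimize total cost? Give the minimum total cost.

Open {B}: Farrow→B 3·12=36, Milton→B 5·10=50, Wirral→B 13·3=39.
Loads: B carries 25/25. Service 125; fixed 112; total 237.
Next best feasible plan costs 361.

Minimum total cost: 237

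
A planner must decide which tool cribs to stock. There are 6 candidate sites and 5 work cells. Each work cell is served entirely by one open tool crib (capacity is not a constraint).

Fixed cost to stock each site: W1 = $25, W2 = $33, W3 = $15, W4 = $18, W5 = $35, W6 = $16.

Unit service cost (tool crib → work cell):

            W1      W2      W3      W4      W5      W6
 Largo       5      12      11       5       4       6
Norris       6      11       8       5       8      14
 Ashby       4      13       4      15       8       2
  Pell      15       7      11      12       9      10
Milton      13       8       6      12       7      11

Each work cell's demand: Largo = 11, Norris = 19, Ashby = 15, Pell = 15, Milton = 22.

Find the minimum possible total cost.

Minimum total cost: 499

For any fixed open set, each work cell goes to its cheapest open site; total = fixed + service.
{W2, W3, W4, W6}: Largo→W4 5·11=55, Norris→W4 5·19=95, Ashby→W6 2·15=30, Pell→W2 7·15=105, Milton→W3 6·22=132. Service 417; fixed 82; total 499.
{W3, W4, W6}: service 462 + fixed 49 = 511
{W2, W3, W4}: Largo→W4 5·11=55, Norris→W4 5·19=95, Ashby→W3 4·15=60, Pell→W2 7·15=105, Milton→W3 6·22=132. Service 447; fixed 66; total 513.
{W1, W2, W3, W4, W5, W6}: service 406 + fixed 142 = 548
No other subset beats 499.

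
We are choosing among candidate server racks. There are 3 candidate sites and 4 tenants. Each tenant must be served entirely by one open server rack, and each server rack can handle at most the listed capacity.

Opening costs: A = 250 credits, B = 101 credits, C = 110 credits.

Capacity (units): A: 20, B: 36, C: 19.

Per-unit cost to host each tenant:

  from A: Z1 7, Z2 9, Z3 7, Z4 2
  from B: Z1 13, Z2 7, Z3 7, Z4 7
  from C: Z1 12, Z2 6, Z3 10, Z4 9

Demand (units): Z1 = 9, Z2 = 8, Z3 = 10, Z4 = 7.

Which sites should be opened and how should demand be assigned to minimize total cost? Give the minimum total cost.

Minimum total cost: 393

Open {B}: Z1→B 13·9=117, Z2→B 7·8=56, Z3→B 7·10=70, Z4→B 7·7=49.
Loads: B carries 34/36. Service 292; fixed 101; total 393.
Next best feasible plan costs 486.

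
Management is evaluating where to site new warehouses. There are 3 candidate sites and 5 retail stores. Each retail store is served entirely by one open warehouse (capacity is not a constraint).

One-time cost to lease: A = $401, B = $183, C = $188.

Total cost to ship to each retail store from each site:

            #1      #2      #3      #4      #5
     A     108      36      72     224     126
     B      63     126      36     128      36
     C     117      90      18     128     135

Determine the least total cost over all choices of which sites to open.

For any fixed open set, each retail store goes to its cheapest open site; total = fixed + service.
{B}: #1→B 63, #2→B 126, #3→B 36, #4→B 128, #5→B 36. Service 389; fixed 183; total 572.
{C}: #1→C 117, #2→C 90, #3→C 18, #4→C 128, #5→C 135. Service 488; fixed 188; total 676.
{B, C}: service 335 + fixed 371 = 706
{A, B, C}: #1→B 63, #2→A 36, #3→C 18, #4→B 128, #5→B 36. Service 281; fixed 772; total 1053.
(All 7 nonempty subsets were checked; B only is lowest.)

Minimum total cost: 572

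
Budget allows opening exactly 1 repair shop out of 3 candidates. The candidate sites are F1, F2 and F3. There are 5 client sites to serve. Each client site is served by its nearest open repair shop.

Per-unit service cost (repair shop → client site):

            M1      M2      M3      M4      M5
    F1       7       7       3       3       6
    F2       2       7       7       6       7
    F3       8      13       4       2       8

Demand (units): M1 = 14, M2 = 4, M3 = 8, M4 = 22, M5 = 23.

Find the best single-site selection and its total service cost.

Choose F1 only; total service cost 354.

With exactly 1 open, each client site uses its cheapest among the chosen.
{F1}: M1→F1 7·14=98, M2→F1 7·4=28, M3→F1 3·8=24, M4→F1 3·22=66, M5→F1 6·23=138. Service cost 354.
{F2}: service cost 405
{F3}: service cost 424
Among all 3 size-1 choices, {F1} is lowest.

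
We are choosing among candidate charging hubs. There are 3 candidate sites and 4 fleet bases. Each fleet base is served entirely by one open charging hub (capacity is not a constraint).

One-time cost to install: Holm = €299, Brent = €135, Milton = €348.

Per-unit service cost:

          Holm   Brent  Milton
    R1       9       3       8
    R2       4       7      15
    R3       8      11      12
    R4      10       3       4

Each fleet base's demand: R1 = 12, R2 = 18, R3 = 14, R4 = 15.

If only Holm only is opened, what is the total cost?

Total cost: 741

Each fleet base is assigned to its cheapest site among the open ones.
{Holm}: R1→Holm 9·12=108, R2→Holm 4·18=72, R3→Holm 8·14=112, R4→Holm 10·15=150. Service 442; fixed 299; total 741.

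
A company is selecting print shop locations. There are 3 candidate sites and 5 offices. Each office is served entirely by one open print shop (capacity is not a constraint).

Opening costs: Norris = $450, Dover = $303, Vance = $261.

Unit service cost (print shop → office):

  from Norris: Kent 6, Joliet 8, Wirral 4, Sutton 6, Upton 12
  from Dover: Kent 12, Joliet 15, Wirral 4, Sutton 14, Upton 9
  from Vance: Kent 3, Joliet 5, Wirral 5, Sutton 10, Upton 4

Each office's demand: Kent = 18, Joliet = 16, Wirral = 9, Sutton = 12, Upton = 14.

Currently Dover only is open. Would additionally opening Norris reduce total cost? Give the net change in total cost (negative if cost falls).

No — net change +134 (cost rises by 134).

Current service cost with {Dover}: 786.
Adding Norris: each office re-picks its cheapest; new service cost 470, saving 316.
Extra fixed cost: 450. Net change = 450 − 316 = 134.
(Totals: 1089 → 1223.)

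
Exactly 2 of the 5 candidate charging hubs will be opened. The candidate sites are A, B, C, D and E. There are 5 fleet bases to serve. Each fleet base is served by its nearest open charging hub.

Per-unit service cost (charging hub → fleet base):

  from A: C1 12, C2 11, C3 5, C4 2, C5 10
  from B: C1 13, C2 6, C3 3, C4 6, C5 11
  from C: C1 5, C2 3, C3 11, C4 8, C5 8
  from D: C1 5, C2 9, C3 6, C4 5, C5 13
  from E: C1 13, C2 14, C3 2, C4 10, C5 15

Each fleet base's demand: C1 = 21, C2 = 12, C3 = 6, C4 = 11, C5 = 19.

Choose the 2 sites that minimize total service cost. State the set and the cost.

With exactly 2 open, each fleet base uses its cheapest among the chosen.
{A, C}: C1→C 5·21=105, C2→C 3·12=36, C3→A 5·6=30, C4→A 2·11=22, C5→C 8·19=152. Service cost 345.
{B, C}: service cost 377
{C, D}: service cost 384
Among all 10 size-2 choices, {A, C} is lowest.

Choose A and C; total service cost 345.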